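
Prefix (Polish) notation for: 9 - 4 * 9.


'*' binds tighter: tree is (- 9 (* 4 9))
Prefix: - 9 * 4 9


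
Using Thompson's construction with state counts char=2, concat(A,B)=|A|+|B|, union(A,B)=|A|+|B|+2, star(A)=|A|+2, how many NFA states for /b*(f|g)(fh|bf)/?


Syntax tree has 7 char leaf(s), 2 union(s), 1 star(s)
chars contribute 7×2 = 14; each union adds +2; each star adds +2
Total: 14 + 4 + 2 = 20 states


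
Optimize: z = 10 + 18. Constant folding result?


10 + 18 = 28 at compile time
Optimized: z = 28


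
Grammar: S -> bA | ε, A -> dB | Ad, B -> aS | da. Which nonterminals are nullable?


A nonterminal is nullable iff some alternative derives ε (directly, or every symbol in it is nullable)
Nullable: {S}


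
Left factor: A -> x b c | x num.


Common prefix: 'x'
Factored: A -> x A', A' -> b c | num


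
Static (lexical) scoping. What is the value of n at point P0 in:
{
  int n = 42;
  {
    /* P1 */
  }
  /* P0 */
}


n declared in the same block as P0
n = 42


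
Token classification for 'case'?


Pattern: reserved word
Type: KEYWORD


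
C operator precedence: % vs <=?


'%' is multiplicative (level 10); '<=' is relational (level 7)
Higher level binds tighter
'%' has higher precedence than '<='


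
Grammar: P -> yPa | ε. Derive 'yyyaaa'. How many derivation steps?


Derivation: P => yPa => yyPaa => yyyPaaa => yyyaaa
Steps: 4


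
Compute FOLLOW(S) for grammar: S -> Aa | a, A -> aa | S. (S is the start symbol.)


$ ∈ FOLLOW(S). For each A -> αBβ: add FIRST(β)\{ε} to FOLLOW(B); if β nullable, add FOLLOW(A).
FOLLOW(S) = {$, a}


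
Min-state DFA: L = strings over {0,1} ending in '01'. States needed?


Track the longest suffix of input matching a prefix of '01': 3 classes (prefixes of length 0..2)
Minimal DFA: 3 states


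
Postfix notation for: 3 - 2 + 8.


Left to right (same or higher precedence on left)
Postfix: 3 2 - 8 +


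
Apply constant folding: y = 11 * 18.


11 * 18 = 198 at compile time
Optimized: y = 198


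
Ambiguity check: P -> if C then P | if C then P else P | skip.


dangling else: 'if C then if C then skip else skip' parses two ways
Ambiguous


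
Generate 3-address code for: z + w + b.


Break into single-operator statements:
t1 = z + w
t2 = t1 + b


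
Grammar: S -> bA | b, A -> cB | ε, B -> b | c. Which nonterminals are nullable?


A nonterminal is nullable iff some alternative derives ε (directly, or every symbol in it is nullable)
Nullable: {A}


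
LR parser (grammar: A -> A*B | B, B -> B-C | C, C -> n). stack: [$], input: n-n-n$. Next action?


no handle on stack; shift 'n'
Action: shift


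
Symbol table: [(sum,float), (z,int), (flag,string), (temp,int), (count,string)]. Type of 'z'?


Lookup 'z' → type int


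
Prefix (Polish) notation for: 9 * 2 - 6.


left-to-right (same/higher precedence on left): tree is (- (* 9 2) 6)
Prefix: - * 9 2 6


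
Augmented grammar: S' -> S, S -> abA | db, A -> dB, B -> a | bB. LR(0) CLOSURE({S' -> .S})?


Start: S' -> .S
For each item with dot before a nonterminal B, add B -> .γ for every B-production
Closure: [S' -> .S, S -> .abA, S -> .db]


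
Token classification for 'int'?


Pattern: reserved word
Type: KEYWORD


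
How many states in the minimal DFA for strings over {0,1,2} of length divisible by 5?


Track length mod 5: states 0..4, accept at 0
Minimal DFA: 5 states


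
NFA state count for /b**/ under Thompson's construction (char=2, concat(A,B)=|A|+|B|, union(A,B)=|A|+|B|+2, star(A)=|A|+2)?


Syntax tree has 1 char leaf(s), 0 union(s), 2 star(s)
chars contribute 1×2 = 2; each union adds +2; each star adds +2
Total: 2 + 0 + 4 = 6 states


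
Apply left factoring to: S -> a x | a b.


Common prefix: 'a'
Factored: S -> a S', S' -> x | b


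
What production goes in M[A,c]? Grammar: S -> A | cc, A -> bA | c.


For [A, c]: 'c' ∈ FIRST(c)
Entry: A -> c


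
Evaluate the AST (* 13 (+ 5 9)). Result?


Evaluate inner: (+ 5 9) = 14
Evaluate root: (* 13 14) = 182
Result: 182


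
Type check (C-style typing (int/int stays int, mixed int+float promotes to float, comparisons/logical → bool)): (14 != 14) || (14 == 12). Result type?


Operand types: bool || bool
Rule: logical operators take bool operands and yield bool
Result type: bool


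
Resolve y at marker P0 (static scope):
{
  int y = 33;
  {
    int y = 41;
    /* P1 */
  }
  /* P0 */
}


y declared in the same block as P0
y = 33


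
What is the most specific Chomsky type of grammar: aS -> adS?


LHS has context (more than one symbol) and |LHS| ≤ |RHS|
Classification: Type 1 (Context-Sensitive)


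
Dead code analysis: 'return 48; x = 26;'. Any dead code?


statement follows a return and is unreachable
Dead: 'x = 26'


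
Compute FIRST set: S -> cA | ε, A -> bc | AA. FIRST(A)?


Per alternative of A: FIRST(bc) = {b}; FIRST(AA) = {b}
FIRST(A) = {b}


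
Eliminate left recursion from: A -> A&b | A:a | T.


Left-recursive alternatives: A&b, A:a; non-recursive: T
Introduce A': A -> TA', A' -> &bA' | :aA' | ε


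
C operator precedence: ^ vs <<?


'<<' is shift (level 8); '^' is bitwise XOR (level 4)
Higher level binds tighter
'<<' has higher precedence than '^'


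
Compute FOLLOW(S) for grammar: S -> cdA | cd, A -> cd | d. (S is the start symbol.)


$ ∈ FOLLOW(S). For each A -> αBβ: add FIRST(β)\{ε} to FOLLOW(B); if β nullable, add FOLLOW(A).
FOLLOW(S) = {$}


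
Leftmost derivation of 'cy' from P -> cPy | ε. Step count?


Derivation: P => cPy => cy
Steps: 2


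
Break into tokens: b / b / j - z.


Scan left to right, longest-match per lexeme
Tokens: ID(b), OP(/), ID(b), OP(/), ID(j), OP(-), ID(z)


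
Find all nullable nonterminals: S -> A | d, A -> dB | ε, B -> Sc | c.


A nonterminal is nullable iff some alternative derives ε (directly, or every symbol in it is nullable)
Nullable: {A, S}


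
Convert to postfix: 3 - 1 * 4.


* has higher precedence, evaluate 1*4 first
Postfix: 3 1 4 * -


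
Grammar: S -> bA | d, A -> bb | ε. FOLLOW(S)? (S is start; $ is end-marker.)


$ ∈ FOLLOW(S). For each A -> αBβ: add FIRST(β)\{ε} to FOLLOW(B); if β nullable, add FOLLOW(A).
FOLLOW(S) = {$}


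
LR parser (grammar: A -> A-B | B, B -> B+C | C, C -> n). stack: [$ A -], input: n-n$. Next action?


no handle ('A-' is not any RHS); shift 'n'
Action: shift


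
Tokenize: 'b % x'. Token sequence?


Scan left to right, longest-match per lexeme
Tokens: ID(b), OP(%), ID(x)


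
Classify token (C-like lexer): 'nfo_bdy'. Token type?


Pattern: letter/underscore followed by alphanumerics, not a keyword
Type: IDENTIFIER


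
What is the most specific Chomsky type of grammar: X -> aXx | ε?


Single nonterminal LHS, but a^n x^n is not regular
Classification: Type 2 (Context-Free)


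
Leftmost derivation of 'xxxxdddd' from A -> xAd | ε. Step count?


Derivation: A => xAd => xxAdd => xxxAddd => xxxxAdddd => xxxxdddd
Steps: 5


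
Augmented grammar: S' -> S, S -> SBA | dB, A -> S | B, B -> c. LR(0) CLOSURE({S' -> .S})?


Start: S' -> .S
For each item with dot before a nonterminal B, add B -> .γ for every B-production
Closure: [S' -> .S, S -> .SBA, S -> .dB]


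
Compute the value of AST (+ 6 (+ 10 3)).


Evaluate inner: (+ 10 3) = 13
Evaluate root: (+ 6 13) = 19
Result: 19


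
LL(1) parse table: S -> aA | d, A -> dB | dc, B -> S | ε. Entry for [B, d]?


For [B, d]: 'd' ∈ FIRST(S)
Entry: B -> S


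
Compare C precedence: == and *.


'*' is multiplicative (level 10); '==' is equality (level 6)
Higher level binds tighter
'*' has higher precedence than '=='


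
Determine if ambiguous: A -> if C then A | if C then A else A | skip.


dangling else: 'if C then if C then skip else skip' parses two ways
Ambiguous


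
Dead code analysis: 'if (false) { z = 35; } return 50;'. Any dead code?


condition is constant false, so the whole block is unreachable
Dead: 'if (false) { z = 35; }'


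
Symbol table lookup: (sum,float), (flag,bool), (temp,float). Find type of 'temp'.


Lookup 'temp' → type float


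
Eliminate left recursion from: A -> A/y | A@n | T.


Left-recursive alternatives: A/y, A@n; non-recursive: T
Introduce A': A -> TA', A' -> /yA' | @nA' | ε


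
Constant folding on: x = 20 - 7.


20 - 7 = 13 at compile time
Optimized: x = 13


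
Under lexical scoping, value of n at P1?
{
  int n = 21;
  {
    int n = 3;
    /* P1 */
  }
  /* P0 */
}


n declared in the same block as P1
n = 3


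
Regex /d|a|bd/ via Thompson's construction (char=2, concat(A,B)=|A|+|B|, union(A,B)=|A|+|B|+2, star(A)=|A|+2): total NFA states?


Syntax tree has 4 char leaf(s), 2 union(s), 0 star(s)
chars contribute 4×2 = 8; each union adds +2; each star adds +2
Total: 8 + 4 + 0 = 12 states


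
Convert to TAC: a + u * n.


Break into single-operator statements:
t1 = u * n
t2 = a + t1


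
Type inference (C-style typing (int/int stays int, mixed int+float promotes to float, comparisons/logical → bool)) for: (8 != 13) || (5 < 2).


Operand types: bool || bool
Rule: logical operators take bool operands and yield bool
Result type: bool


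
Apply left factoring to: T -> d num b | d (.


Common prefix: 'd'
Factored: T -> d T', T' -> num b | (


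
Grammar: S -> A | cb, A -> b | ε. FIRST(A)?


Per alternative of A: FIRST(b) = {b}; FIRST(ε) = {ε}
FIRST(A) = {b, ε}


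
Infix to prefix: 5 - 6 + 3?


left-to-right (same/higher precedence on left): tree is (+ (- 5 6) 3)
Prefix: + - 5 6 3


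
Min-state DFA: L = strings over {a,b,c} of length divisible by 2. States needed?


Track length mod 2: states 0..1, accept at 0
Minimal DFA: 2 states


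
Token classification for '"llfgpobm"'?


Pattern: double-quoted sequence
Type: STRING_LITERAL


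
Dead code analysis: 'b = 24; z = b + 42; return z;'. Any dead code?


b is read by z's definition; z is returned
No dead code


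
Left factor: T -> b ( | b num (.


Common prefix: 'b'
Factored: T -> b T', T' -> ( | num (


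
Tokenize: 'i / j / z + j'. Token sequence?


Scan left to right, longest-match per lexeme
Tokens: ID(i), OP(/), ID(j), OP(/), ID(z), OP(+), ID(j)


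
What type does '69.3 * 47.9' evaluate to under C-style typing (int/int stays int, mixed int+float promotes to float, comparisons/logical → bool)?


Operand types: float * float
Rule: mixed int/float promotes to float; int/int stays int
Result type: float


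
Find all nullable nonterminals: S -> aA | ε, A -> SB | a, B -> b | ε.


A nonterminal is nullable iff some alternative derives ε (directly, or every symbol in it is nullable)
Nullable: {A, B, S}


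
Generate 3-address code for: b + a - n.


Break into single-operator statements:
t1 = b + a
t2 = t1 - n


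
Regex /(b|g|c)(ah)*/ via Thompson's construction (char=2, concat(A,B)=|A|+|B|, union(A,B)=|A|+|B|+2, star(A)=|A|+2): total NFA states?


Syntax tree has 5 char leaf(s), 2 union(s), 1 star(s)
chars contribute 5×2 = 10; each union adds +2; each star adds +2
Total: 10 + 4 + 2 = 16 states


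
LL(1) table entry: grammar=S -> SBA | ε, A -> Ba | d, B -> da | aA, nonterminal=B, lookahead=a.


For [B, a]: 'a' ∈ FIRST(aA)
Entry: B -> aA


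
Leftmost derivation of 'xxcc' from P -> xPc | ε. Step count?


Derivation: P => xPc => xxPcc => xxcc
Steps: 3


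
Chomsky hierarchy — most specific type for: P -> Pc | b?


Left-linear: every RHS is a terminal or one nonterminal followed by a terminal
Classification: Type 3 (Regular)


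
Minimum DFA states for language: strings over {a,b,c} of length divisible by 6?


Track length mod 6: states 0..5, accept at 0
Minimal DFA: 6 states


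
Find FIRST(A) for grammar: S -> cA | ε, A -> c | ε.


Per alternative of A: FIRST(c) = {c}; FIRST(ε) = {ε}
FIRST(A) = {c, ε}


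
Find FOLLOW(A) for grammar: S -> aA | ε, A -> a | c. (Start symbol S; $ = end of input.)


$ ∈ FOLLOW(S). For each A -> αBβ: add FIRST(β)\{ε} to FOLLOW(B); if β nullable, add FOLLOW(A).
FOLLOW(A) = {$}


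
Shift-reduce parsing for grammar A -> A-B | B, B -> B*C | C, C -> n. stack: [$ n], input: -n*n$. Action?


'n' on top is the handle for C -> n
Action: reduce (C -> n)


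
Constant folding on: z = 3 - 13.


3 - 13 = -10 at compile time
Optimized: z = -10


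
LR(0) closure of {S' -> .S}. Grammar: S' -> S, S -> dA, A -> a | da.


Start: S' -> .S
For each item with dot before a nonterminal B, add B -> .γ for every B-production
Closure: [S' -> .S, S -> .dA]


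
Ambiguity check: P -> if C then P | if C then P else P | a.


dangling else: 'if C then if C then a else a' parses two ways
Ambiguous


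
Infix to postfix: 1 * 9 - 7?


Left to right (same or higher precedence on left)
Postfix: 1 9 * 7 -


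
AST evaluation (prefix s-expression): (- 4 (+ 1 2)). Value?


Evaluate inner: (+ 1 2) = 3
Evaluate root: (- 4 3) = 1
Result: 1


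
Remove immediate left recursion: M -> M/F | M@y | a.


Left-recursive alternatives: M/F, M@y; non-recursive: a
Introduce M': M -> aM', M' -> /FM' | @yM' | ε


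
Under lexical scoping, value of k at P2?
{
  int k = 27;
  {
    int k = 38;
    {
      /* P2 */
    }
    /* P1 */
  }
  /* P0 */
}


P2's block does not declare k; resolves to the enclosing declaration at depth 1
k = 38


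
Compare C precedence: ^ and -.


'-' is additive (level 9); '^' is bitwise XOR (level 4)
Higher level binds tighter
'-' has higher precedence than '^'


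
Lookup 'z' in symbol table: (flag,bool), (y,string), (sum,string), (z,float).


Lookup 'z' → type float


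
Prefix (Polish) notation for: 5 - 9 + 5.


left-to-right (same/higher precedence on left): tree is (+ (- 5 9) 5)
Prefix: + - 5 9 5


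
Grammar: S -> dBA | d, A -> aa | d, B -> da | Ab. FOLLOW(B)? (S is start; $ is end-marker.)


$ ∈ FOLLOW(S). For each A -> αBβ: add FIRST(β)\{ε} to FOLLOW(B); if β nullable, add FOLLOW(A).
FOLLOW(B) = {a, d}


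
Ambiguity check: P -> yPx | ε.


balanced y^n…x^n: each string has a unique parse
Unambiguous


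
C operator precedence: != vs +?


'+' is additive (level 9); '!=' is equality (level 6)
Higher level binds tighter
'+' has higher precedence than '!='


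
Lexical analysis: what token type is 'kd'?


Pattern: letter/underscore followed by alphanumerics, not a keyword
Type: IDENTIFIER


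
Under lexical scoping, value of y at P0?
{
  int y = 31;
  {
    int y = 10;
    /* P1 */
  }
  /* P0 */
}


y declared in the same block as P0
y = 31


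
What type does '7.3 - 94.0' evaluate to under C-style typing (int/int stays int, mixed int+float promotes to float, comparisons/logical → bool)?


Operand types: float - float
Rule: mixed int/float promotes to float; int/int stays int
Result type: float


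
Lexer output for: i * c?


Scan left to right, longest-match per lexeme
Tokens: ID(i), OP(*), ID(c)


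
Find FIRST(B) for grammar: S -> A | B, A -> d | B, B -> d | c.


Per alternative of B: FIRST(d) = {d}; FIRST(c) = {c}
FIRST(B) = {c, d}


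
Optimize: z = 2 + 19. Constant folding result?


2 + 19 = 21 at compile time
Optimized: z = 21


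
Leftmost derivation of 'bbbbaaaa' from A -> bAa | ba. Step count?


Derivation: A => bAa => bbAaa => bbbAaaa => bbbbaaaa
Steps: 4


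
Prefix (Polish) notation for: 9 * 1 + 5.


left-to-right (same/higher precedence on left): tree is (+ (* 9 1) 5)
Prefix: + * 9 1 5


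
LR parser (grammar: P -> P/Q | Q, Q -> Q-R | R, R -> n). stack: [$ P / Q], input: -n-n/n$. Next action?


'-' can extend Q; shift to build Q -> Q-R
Action: shift


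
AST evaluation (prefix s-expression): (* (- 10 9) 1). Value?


Evaluate inner: (- 10 9) = 1
Evaluate root: (* 1 1) = 1
Result: 1


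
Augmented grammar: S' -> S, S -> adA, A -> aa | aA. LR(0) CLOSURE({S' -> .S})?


Start: S' -> .S
For each item with dot before a nonterminal B, add B -> .γ for every B-production
Closure: [S' -> .S, S -> .adA]


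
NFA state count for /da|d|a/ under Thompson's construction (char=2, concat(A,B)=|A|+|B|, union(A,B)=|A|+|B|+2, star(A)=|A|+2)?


Syntax tree has 4 char leaf(s), 2 union(s), 0 star(s)
chars contribute 4×2 = 8; each union adds +2; each star adds +2
Total: 8 + 4 + 0 = 12 states


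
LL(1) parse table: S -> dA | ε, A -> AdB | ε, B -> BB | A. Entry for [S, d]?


For [S, d]: 'd' ∈ FIRST(dA)
Entry: S -> dA


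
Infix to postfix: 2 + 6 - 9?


Left to right (same or higher precedence on left)
Postfix: 2 6 + 9 -


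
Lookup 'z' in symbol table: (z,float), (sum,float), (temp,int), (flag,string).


Lookup 'z' → type float


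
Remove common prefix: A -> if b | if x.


Common prefix: 'if'
Factored: A -> if A', A' -> b | x


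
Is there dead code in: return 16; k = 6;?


statement follows a return and is unreachable
Dead: 'k = 6'


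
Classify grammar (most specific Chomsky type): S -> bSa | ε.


Single nonterminal LHS, but b^n a^n is not regular
Classification: Type 2 (Context-Free)


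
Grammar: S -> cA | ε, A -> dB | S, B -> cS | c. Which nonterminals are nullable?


A nonterminal is nullable iff some alternative derives ε (directly, or every symbol in it is nullable)
Nullable: {A, S}


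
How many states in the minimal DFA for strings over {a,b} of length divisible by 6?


Track length mod 6: states 0..5, accept at 0
Minimal DFA: 6 states


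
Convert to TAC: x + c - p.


Break into single-operator statements:
t1 = x + c
t2 = t1 - p


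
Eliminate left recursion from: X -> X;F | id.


Left-recursive alternatives: X;F; non-recursive: id
Introduce X': X -> idX', X' -> ;FX' | ε


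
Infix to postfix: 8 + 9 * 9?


* has higher precedence, evaluate 9*9 first
Postfix: 8 9 9 * +


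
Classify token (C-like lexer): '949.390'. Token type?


Pattern: digits with a decimal point
Type: FLOAT_LITERAL


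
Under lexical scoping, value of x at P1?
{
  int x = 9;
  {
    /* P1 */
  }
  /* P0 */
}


P1's block does not declare x; resolves to the enclosing declaration at depth 0
x = 9


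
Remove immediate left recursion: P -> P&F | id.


Left-recursive alternatives: P&F; non-recursive: id
Introduce P': P -> idP', P' -> &FP' | ε


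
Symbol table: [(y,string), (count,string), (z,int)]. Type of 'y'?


Lookup 'y' → type string


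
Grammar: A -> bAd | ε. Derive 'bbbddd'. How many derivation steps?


Derivation: A => bAd => bbAdd => bbbAddd => bbbddd
Steps: 4


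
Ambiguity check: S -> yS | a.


right-linear, alternatives start with distinct terminals 'y' vs 'a': unique leftmost derivation
Unambiguous


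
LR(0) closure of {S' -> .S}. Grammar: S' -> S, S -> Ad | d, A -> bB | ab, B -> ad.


Start: S' -> .S
For each item with dot before a nonterminal B, add B -> .γ for every B-production
Closure: [S' -> .S, S -> .Ad, S -> .d, A -> .bB, A -> .ab]


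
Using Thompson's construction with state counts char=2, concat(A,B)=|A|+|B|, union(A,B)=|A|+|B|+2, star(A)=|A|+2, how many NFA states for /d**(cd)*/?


Syntax tree has 3 char leaf(s), 0 union(s), 3 star(s)
chars contribute 3×2 = 6; each union adds +2; each star adds +2
Total: 6 + 0 + 6 = 12 states


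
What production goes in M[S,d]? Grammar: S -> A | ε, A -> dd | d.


For [S, d]: 'd' ∈ FIRST(A)
Entry: S -> A


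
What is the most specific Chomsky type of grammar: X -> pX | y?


Right-linear: every RHS is a terminal or a terminal followed by one nonterminal
Classification: Type 3 (Regular)


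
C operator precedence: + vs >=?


'+' is additive (level 9); '>=' is relational (level 7)
Higher level binds tighter
'+' has higher precedence than '>='


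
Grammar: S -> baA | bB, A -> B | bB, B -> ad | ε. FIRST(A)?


Per alternative of A: FIRST(B) = {a, ε}; FIRST(bB) = {b}
FIRST(A) = {a, b, ε}


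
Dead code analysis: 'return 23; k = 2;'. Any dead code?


statement follows a return and is unreachable
Dead: 'k = 2'


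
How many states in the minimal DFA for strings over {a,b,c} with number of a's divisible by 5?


Track (count of a) mod 5: states 0..4, accept at 0
Minimal DFA: 5 states


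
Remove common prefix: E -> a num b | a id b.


Common prefix: 'a'
Factored: E -> a E', E' -> num b | id b


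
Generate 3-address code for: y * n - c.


Break into single-operator statements:
t1 = y * n
t2 = t1 - c


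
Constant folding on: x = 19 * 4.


19 * 4 = 76 at compile time
Optimized: x = 76


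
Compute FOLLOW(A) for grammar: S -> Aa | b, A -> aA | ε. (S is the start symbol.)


$ ∈ FOLLOW(S). For each A -> αBβ: add FIRST(β)\{ε} to FOLLOW(B); if β nullable, add FOLLOW(A).
FOLLOW(A) = {a}


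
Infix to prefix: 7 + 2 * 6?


'*' binds tighter: tree is (+ 7 (* 2 6))
Prefix: + 7 * 2 6


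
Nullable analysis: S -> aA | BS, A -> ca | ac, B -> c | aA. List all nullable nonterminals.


A nonterminal is nullable iff some alternative derives ε (directly, or every symbol in it is nullable)
Nullable: {}


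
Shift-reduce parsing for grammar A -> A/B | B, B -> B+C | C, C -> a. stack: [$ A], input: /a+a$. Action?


shift '/' to continue A -> A/B
Action: shift


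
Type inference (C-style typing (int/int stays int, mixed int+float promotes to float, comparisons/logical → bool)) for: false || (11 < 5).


Operand types: bool || bool
Rule: logical operators take bool operands and yield bool
Result type: bool


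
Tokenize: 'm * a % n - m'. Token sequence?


Scan left to right, longest-match per lexeme
Tokens: ID(m), OP(*), ID(a), OP(%), ID(n), OP(-), ID(m)


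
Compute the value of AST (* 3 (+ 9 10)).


Evaluate inner: (+ 9 10) = 19
Evaluate root: (* 3 19) = 57
Result: 57


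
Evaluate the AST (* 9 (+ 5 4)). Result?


Evaluate inner: (+ 5 4) = 9
Evaluate root: (* 9 9) = 81
Result: 81


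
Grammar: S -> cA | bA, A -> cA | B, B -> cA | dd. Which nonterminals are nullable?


A nonterminal is nullable iff some alternative derives ε (directly, or every symbol in it is nullable)
Nullable: {}


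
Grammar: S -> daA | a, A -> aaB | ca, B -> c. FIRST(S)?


Per alternative of S: FIRST(daA) = {d}; FIRST(a) = {a}
FIRST(S) = {a, d}


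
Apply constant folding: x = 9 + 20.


9 + 20 = 29 at compile time
Optimized: x = 29


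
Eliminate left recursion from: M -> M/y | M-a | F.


Left-recursive alternatives: M/y, M-a; non-recursive: F
Introduce M': M -> FM', M' -> /yM' | -aM' | ε


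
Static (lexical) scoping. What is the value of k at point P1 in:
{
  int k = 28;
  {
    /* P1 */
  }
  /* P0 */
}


P1's block does not declare k; resolves to the enclosing declaration at depth 0
k = 28


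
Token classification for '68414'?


Pattern: digits only
Type: INTEGER_LITERAL


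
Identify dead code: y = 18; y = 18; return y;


first assignment to y is overwritten before any read
Dead: 'y = 18'


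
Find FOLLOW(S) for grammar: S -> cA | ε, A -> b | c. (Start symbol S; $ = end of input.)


$ ∈ FOLLOW(S). For each A -> αBβ: add FIRST(β)\{ε} to FOLLOW(B); if β nullable, add FOLLOW(A).
FOLLOW(S) = {$}


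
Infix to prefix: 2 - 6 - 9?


left-to-right (same/higher precedence on left): tree is (- (- 2 6) 9)
Prefix: - - 2 6 9


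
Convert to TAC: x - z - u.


Break into single-operator statements:
t1 = x - z
t2 = t1 - u


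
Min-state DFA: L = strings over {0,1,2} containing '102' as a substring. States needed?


KMP-style automaton: 3 progress states + 1 absorbing accept = 4
Minimal DFA: 4 states


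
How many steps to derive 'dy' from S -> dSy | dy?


Derivation: S => dy
Steps: 1


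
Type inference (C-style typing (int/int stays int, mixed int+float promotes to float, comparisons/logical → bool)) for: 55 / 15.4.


Operand types: int / float
Rule: mixed int/float promotes to float; int/int stays int
Result type: float


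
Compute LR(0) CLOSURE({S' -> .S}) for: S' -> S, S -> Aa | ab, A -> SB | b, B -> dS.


Start: S' -> .S
For each item with dot before a nonterminal B, add B -> .γ for every B-production
Closure: [S' -> .S, S -> .Aa, S -> .ab, A -> .SB, A -> .b]


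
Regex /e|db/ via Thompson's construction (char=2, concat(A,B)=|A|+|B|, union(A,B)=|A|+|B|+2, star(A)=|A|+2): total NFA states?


Syntax tree has 3 char leaf(s), 1 union(s), 0 star(s)
chars contribute 3×2 = 6; each union adds +2; each star adds +2
Total: 6 + 2 + 0 = 8 states


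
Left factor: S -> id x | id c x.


Common prefix: 'id'
Factored: S -> id S', S' -> x | c x


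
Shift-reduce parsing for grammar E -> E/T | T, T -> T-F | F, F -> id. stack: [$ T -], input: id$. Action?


no handle; shift 'id'
Action: shift


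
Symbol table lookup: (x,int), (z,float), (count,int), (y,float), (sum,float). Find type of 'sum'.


Lookup 'sum' → type float


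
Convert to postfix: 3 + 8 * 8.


* has higher precedence, evaluate 8*8 first
Postfix: 3 8 8 * +


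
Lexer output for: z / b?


Scan left to right, longest-match per lexeme
Tokens: ID(z), OP(/), ID(b)


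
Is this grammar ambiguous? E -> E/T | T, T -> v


precedence layered via separate nonterminal T: deterministic
Unambiguous


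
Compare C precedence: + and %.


'%' is multiplicative (level 10); '+' is additive (level 9)
Higher level binds tighter
'%' has higher precedence than '+'


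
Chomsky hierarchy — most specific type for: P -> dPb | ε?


Single nonterminal LHS, but d^n b^n is not regular
Classification: Type 2 (Context-Free)


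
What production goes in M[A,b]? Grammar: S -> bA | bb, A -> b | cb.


For [A, b]: 'b' ∈ FIRST(b)
Entry: A -> b


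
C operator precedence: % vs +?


'%' is multiplicative (level 10); '+' is additive (level 9)
Higher level binds tighter
'%' has higher precedence than '+'


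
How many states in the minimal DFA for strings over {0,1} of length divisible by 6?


Track length mod 6: states 0..5, accept at 0
Minimal DFA: 6 states


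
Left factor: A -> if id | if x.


Common prefix: 'if'
Factored: A -> if A', A' -> id | x


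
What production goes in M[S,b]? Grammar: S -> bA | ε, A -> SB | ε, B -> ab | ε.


For [S, b]: 'b' ∈ FIRST(bA)
Entry: S -> bA


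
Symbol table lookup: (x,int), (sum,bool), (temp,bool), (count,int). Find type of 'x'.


Lookup 'x' → type int


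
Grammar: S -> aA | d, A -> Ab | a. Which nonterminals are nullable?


A nonterminal is nullable iff some alternative derives ε (directly, or every symbol in it is nullable)
Nullable: {}


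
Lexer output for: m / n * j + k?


Scan left to right, longest-match per lexeme
Tokens: ID(m), OP(/), ID(n), OP(*), ID(j), OP(+), ID(k)


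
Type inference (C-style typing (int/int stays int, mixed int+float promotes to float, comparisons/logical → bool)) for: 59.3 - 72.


Operand types: float - int
Rule: mixed int/float promotes to float; int/int stays int
Result type: float


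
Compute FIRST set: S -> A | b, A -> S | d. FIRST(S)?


Per alternative of S: FIRST(A) = {b, d}; FIRST(b) = {b}
FIRST(S) = {b, d}


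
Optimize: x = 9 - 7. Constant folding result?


9 - 7 = 2 at compile time
Optimized: x = 2


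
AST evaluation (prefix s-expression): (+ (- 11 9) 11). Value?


Evaluate inner: (- 11 9) = 2
Evaluate root: (+ 2 11) = 13
Result: 13


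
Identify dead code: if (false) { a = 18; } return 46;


condition is constant false, so the whole block is unreachable
Dead: 'if (false) { a = 18; }'


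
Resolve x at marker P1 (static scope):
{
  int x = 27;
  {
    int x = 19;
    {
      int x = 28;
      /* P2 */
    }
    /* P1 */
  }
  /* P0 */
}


x declared in the same block as P1
x = 19


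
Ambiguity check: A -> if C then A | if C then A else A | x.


dangling else: 'if C then if C then x else x' parses two ways
Ambiguous


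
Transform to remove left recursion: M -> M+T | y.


Left-recursive alternatives: M+T; non-recursive: y
Introduce M': M -> yM', M' -> +TM' | ε


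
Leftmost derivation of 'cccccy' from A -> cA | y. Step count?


Derivation: A => cA => ccA => cccA => ccccA => cccccA => cccccy
Steps: 6


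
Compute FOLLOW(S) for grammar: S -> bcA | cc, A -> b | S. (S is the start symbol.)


$ ∈ FOLLOW(S). For each A -> αBβ: add FIRST(β)\{ε} to FOLLOW(B); if β nullable, add FOLLOW(A).
FOLLOW(S) = {$}


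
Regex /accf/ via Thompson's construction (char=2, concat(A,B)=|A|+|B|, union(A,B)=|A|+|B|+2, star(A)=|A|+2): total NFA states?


Syntax tree has 4 char leaf(s), 0 union(s), 0 star(s)
chars contribute 4×2 = 8; each union adds +2; each star adds +2
Total: 8 + 0 + 0 = 8 states


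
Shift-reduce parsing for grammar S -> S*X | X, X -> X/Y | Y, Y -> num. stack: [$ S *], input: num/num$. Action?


no handle ('S*' is not any RHS); shift 'num'
Action: shift


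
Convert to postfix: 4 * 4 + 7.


Left to right (same or higher precedence on left)
Postfix: 4 4 * 7 +


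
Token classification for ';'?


Pattern: delimiter/punctuation
Type: PUNCTUATION


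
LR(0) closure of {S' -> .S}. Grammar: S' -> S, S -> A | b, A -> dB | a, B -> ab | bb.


Start: S' -> .S
For each item with dot before a nonterminal B, add B -> .γ for every B-production
Closure: [S' -> .S, S -> .A, S -> .b, A -> .dB, A -> .a]


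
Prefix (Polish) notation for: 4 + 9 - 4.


left-to-right (same/higher precedence on left): tree is (- (+ 4 9) 4)
Prefix: - + 4 9 4


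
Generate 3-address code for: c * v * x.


Break into single-operator statements:
t1 = c * v
t2 = t1 * x


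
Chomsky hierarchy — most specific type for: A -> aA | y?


Right-linear: every RHS is a terminal or a terminal followed by one nonterminal
Classification: Type 3 (Regular)


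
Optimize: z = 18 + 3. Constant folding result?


18 + 3 = 21 at compile time
Optimized: z = 21


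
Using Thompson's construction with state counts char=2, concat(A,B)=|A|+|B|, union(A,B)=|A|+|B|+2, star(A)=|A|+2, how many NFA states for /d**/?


Syntax tree has 1 char leaf(s), 0 union(s), 2 star(s)
chars contribute 1×2 = 2; each union adds +2; each star adds +2
Total: 2 + 0 + 4 = 6 states


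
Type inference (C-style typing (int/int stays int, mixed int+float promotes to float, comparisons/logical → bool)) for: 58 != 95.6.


Operand types: int != float
Rule: comparison yields bool
Result type: bool


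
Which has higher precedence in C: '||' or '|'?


'|' is bitwise OR (level 3); '||' is logical OR (level 1)
Higher level binds tighter
'|' has higher precedence than '||'


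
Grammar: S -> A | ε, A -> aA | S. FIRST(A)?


Per alternative of A: FIRST(aA) = {a}; FIRST(S) = {a, ε}
FIRST(A) = {a, ε}


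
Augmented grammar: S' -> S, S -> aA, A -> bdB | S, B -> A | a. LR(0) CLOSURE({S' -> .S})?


Start: S' -> .S
For each item with dot before a nonterminal B, add B -> .γ for every B-production
Closure: [S' -> .S, S -> .aA]


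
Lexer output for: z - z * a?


Scan left to right, longest-match per lexeme
Tokens: ID(z), OP(-), ID(z), OP(*), ID(a)


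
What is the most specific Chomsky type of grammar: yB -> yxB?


LHS has context (more than one symbol) and |LHS| ≤ |RHS|
Classification: Type 1 (Context-Sensitive)


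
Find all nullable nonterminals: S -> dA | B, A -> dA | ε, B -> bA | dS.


A nonterminal is nullable iff some alternative derives ε (directly, or every symbol in it is nullable)
Nullable: {A}


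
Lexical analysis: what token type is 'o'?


Pattern: letter/underscore followed by alphanumerics, not a keyword
Type: IDENTIFIER


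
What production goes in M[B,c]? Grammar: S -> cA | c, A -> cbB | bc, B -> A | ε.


For [B, c]: 'c' ∈ FIRST(A)
Entry: B -> A


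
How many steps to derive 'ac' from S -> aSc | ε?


Derivation: S => aSc => ac
Steps: 2


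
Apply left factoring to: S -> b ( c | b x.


Common prefix: 'b'
Factored: S -> b S', S' -> ( c | x


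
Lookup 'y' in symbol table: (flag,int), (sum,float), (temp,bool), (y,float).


Lookup 'y' → type float


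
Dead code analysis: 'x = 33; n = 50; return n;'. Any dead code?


x is assigned but never read
Dead: 'x = 33'


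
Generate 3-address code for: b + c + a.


Break into single-operator statements:
t1 = b + c
t2 = t1 + a


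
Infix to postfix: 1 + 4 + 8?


Left to right (same or higher precedence on left)
Postfix: 1 4 + 8 +


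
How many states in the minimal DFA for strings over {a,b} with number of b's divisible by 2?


Track (count of b) mod 2: states 0..1, accept at 0
Minimal DFA: 2 states


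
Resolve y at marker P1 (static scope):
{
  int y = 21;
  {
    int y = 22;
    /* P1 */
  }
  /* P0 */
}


y declared in the same block as P1
y = 22


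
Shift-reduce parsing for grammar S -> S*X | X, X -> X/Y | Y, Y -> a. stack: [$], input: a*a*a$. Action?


no handle on stack; shift 'a'
Action: shift


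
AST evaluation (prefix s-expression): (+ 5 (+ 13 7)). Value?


Evaluate inner: (+ 13 7) = 20
Evaluate root: (+ 5 20) = 25
Result: 25


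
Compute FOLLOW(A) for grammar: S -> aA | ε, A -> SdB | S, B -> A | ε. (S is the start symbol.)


$ ∈ FOLLOW(S). For each A -> αBβ: add FIRST(β)\{ε} to FOLLOW(B); if β nullable, add FOLLOW(A).
FOLLOW(A) = {$, d}


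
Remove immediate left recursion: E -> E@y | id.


Left-recursive alternatives: E@y; non-recursive: id
Introduce E': E -> idE', E' -> @yE' | ε


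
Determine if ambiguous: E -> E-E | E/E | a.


'a-a/a' has two parse trees (no precedence encoded between - and /)
Ambiguous


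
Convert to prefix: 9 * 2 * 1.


left-to-right (same/higher precedence on left): tree is (* (* 9 2) 1)
Prefix: * * 9 2 1


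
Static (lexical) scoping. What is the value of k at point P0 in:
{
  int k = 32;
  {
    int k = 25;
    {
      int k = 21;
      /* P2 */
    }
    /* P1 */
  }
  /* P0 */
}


k declared in the same block as P0
k = 32


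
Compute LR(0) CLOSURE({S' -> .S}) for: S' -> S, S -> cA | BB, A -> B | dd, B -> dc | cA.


Start: S' -> .S
For each item with dot before a nonterminal B, add B -> .γ for every B-production
Closure: [S' -> .S, S -> .cA, S -> .BB, B -> .dc, B -> .cA]


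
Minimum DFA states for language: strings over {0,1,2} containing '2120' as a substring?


KMP-style automaton: 4 progress states + 1 absorbing accept = 5
Minimal DFA: 5 states


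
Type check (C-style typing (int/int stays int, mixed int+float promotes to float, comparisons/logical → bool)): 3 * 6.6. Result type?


Operand types: int * float
Rule: mixed int/float promotes to float; int/int stays int
Result type: float


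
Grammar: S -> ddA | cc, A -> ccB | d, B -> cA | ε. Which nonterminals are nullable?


A nonterminal is nullable iff some alternative derives ε (directly, or every symbol in it is nullable)
Nullable: {B}


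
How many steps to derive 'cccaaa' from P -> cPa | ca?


Derivation: P => cPa => ccPaa => cccaaa
Steps: 3


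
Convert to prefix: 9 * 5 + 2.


left-to-right (same/higher precedence on left): tree is (+ (* 9 5) 2)
Prefix: + * 9 5 2


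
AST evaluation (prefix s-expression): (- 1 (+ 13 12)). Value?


Evaluate inner: (+ 13 12) = 25
Evaluate root: (- 1 25) = -24
Result: -24


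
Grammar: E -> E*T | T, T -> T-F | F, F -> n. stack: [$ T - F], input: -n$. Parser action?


handle 'T-F' on top
Action: reduce (T -> T-F)


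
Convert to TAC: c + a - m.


Break into single-operator statements:
t1 = c + a
t2 = t1 - m


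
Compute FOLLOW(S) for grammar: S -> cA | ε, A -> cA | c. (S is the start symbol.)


$ ∈ FOLLOW(S). For each A -> αBβ: add FIRST(β)\{ε} to FOLLOW(B); if β nullable, add FOLLOW(A).
FOLLOW(S) = {$}


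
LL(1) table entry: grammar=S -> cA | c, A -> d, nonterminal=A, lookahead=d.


For [A, d]: 'd' ∈ FIRST(d)
Entry: A -> d


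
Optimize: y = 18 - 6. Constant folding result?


18 - 6 = 12 at compile time
Optimized: y = 12


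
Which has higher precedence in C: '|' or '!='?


'!=' is equality (level 6); '|' is bitwise OR (level 3)
Higher level binds tighter
'!=' has higher precedence than '|'


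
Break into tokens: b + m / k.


Scan left to right, longest-match per lexeme
Tokens: ID(b), OP(+), ID(m), OP(/), ID(k)


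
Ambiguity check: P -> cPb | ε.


balanced c^n…b^n: each string has a unique parse
Unambiguous


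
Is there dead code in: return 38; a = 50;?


statement follows a return and is unreachable
Dead: 'a = 50'


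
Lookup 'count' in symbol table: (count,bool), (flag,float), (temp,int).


Lookup 'count' → type bool


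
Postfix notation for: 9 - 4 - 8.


Left to right (same or higher precedence on left)
Postfix: 9 4 - 8 -


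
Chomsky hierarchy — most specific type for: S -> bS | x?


Right-linear: every RHS is a terminal or a terminal followed by one nonterminal
Classification: Type 3 (Regular)


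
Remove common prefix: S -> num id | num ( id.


Common prefix: 'num'
Factored: S -> num S', S' -> id | ( id


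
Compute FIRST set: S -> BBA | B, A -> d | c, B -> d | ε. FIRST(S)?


Per alternative of S: FIRST(BBA) = {c, d}; FIRST(B) = {d, ε}
FIRST(S) = {c, d, ε}


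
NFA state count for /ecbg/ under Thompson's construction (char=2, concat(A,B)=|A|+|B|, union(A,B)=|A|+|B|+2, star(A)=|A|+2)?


Syntax tree has 4 char leaf(s), 0 union(s), 0 star(s)
chars contribute 4×2 = 8; each union adds +2; each star adds +2
Total: 8 + 0 + 0 = 8 states


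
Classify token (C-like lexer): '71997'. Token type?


Pattern: digits only
Type: INTEGER_LITERAL


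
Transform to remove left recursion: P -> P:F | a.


Left-recursive alternatives: P:F; non-recursive: a
Introduce P': P -> aP', P' -> :FP' | ε


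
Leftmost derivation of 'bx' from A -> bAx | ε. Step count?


Derivation: A => bAx => bx
Steps: 2


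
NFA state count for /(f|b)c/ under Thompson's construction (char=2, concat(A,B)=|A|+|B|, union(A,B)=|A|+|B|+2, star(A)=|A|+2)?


Syntax tree has 3 char leaf(s), 1 union(s), 0 star(s)
chars contribute 3×2 = 6; each union adds +2; each star adds +2
Total: 6 + 2 + 0 = 8 states


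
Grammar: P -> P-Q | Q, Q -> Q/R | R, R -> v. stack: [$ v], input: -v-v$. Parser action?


'v' on top is the handle for R -> v
Action: reduce (R -> v)


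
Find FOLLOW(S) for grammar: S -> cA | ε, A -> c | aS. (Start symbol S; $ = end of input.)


$ ∈ FOLLOW(S). For each A -> αBβ: add FIRST(β)\{ε} to FOLLOW(B); if β nullable, add FOLLOW(A).
FOLLOW(S) = {$}


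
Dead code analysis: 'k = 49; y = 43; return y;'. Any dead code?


k is assigned but never read
Dead: 'k = 49'


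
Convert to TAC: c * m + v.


Break into single-operator statements:
t1 = c * m
t2 = t1 + v


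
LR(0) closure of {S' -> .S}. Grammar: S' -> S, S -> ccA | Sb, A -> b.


Start: S' -> .S
For each item with dot before a nonterminal B, add B -> .γ for every B-production
Closure: [S' -> .S, S -> .ccA, S -> .Sb]


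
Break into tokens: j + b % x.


Scan left to right, longest-match per lexeme
Tokens: ID(j), OP(+), ID(b), OP(%), ID(x)


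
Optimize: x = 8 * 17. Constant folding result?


8 * 17 = 136 at compile time
Optimized: x = 136


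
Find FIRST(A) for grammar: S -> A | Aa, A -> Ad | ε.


Per alternative of A: FIRST(Ad) = {d}; FIRST(ε) = {ε}
FIRST(A) = {d, ε}
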